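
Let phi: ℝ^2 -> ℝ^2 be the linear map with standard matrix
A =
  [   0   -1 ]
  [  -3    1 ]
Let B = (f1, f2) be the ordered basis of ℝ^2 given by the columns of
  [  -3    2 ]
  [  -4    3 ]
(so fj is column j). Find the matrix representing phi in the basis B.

With P the matrix whose columns are f1, f2, [phi]_B = P^(-1) A P.
Column by column: phi(f1) = A f1 = <4, 5>; its B-coordinates <-2, -1> give column 1.
Continuing for each basis vector yields [phi]_B = [[-2, 3], [-1, 3]].

[[-2, 3], [-1, 3]]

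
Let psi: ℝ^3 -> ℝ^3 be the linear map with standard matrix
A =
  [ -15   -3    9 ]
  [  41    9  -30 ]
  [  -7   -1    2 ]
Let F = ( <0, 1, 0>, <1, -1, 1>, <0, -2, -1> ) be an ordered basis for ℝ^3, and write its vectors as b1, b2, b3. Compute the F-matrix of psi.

Let P have columns b1, ..., b3. Then [psi]_F = P^(-1) A P.
Here det P = 1, so P^(-1) is integer; computing A P first and then P^(-1)(A P) gives [[2, 1, 3], [-3, -3, -3], [-2, 1, -3]].

[[2, 1, 3], [-3, -3, -3], [-2, 1, -3]]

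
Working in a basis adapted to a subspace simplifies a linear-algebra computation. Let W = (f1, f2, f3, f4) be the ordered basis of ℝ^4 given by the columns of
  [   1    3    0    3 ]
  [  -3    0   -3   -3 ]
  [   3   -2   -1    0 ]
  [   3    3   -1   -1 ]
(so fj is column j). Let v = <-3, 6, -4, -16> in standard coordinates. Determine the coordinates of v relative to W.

<-3, -2, -1, 2>

Write v = c_1 f1 + ... + c_4 f4 and solve for the c_i.
Solving this 4x4 system gives c = (-3, -2, -1, 2).
Check: -3f1 - 2f2 - f3 + 2f4 = <-3, 6, -4, -16>.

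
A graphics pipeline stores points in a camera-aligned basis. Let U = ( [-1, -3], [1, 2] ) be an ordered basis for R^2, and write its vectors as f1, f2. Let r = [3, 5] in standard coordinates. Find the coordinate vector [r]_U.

[1, 4]

[r]_U is the unique c with M c = r, where M has columns f1, f2.
System: -c_1 + c_2 = 3, -3c_1 + 2c_2 = 5; solving gives c_1 = 1, c_2 = 4.
Check: f1 + 4f2 = [3, 5].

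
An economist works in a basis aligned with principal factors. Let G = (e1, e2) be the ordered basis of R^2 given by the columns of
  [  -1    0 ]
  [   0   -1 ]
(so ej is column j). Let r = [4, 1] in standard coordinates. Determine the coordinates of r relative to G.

Write r = c_1 e1 + c_2 e2 and solve for the c_i.
System: -c_1 + 0c_2 = 4, 0c_1 - c_2 = 1; solving gives c_1 = -4, c_2 = -1.
Check: -4e1 - e2 = [4, 1].

[-4, -1]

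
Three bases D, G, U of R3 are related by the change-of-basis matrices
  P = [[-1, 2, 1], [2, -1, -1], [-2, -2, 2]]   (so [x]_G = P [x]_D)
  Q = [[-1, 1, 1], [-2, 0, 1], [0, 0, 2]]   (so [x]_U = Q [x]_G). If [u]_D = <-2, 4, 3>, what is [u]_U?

<-22, -24, 4>

Apply P to get G-coordinates <13, -11, 2>, then Q to get U-coordinates.
The result is [u]_U = <-22, -24, 4>.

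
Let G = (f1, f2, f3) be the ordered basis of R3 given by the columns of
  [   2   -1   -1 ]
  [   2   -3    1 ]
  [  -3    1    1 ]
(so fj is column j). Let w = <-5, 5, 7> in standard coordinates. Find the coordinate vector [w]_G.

Write w = c_1 f1 + ... + c_3 f3 and solve for the c_i.
Solving this 3x3 system gives c = (-2, -2, 3).
Check: -2f1 - 2f2 + 3f3 = <-5, 5, 7>.

<-2, -2, 3>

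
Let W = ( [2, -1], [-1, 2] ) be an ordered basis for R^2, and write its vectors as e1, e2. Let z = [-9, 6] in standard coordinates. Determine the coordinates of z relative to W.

[-4, 1]

We seek scalars with c_1 e1 + c_2 e2 = z; equivalently solve M c = z where the columns of M are e1, e2.
System: 2c_1 - c_2 = -9, -c_1 + 2c_2 = 6; solving gives c_1 = -4, c_2 = 1.
Check: -4e1 + e2 = [-9, 6].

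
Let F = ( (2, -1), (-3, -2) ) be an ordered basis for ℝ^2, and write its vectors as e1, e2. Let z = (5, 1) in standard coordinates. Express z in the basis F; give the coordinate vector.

(1, -1)

[z]_F is the unique c with M c = z, where M has columns e1, e2.
System: 2c_1 - 3c_2 = 5, -c_1 - 2c_2 = 1; solving gives c_1 = 1, c_2 = -1.
Check: e1 - e2 = (5, 1).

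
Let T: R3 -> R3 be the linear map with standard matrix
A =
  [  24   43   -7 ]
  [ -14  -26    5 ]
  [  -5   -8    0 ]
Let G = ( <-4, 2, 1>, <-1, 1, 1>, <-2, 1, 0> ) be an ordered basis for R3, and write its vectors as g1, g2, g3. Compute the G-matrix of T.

[[3, -1, 3], [1, -2, -1], [2, -3, -3]]

Let P have columns g1, ..., g3. Then [T]_G = P^(-1) A P.
Here det P = 1, so P^(-1) is integer; computing A P first and then P^(-1)(A P) gives [[3, -1, 3], [1, -2, -1], [2, -3, -3]].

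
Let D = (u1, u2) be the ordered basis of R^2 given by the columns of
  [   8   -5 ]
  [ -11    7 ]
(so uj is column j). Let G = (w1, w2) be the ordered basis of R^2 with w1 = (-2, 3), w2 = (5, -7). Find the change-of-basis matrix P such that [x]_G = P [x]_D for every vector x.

[[1, 0], [2, -1]]

Column j of P is [uj]_G, since P maps D-coordinates to G-coordinates.
Expressing u1 in G: u1 = w1 + 2w2, so column 1 of P is (1, 2).
Doing the same for each uj gives P = [[1, 0], [2, -1]].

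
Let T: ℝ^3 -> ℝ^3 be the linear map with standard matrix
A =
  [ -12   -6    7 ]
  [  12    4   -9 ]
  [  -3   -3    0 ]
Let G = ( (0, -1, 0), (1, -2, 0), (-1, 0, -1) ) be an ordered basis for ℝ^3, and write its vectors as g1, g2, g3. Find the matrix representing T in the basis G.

[[-2, 2, -1], [3, -3, 2], [-3, -3, -3]]

With P the matrix whose columns are g1, ..., g3, [T]_G = P^(-1) A P.
Column by column: T(g1) = A g1 = (6, -4, 3); its G-coordinates (-2, 3, -3) give column 1.
Continuing for each basis vector yields [T]_G = [[-2, 2, -1], [3, -3, 2], [-3, -3, -3]].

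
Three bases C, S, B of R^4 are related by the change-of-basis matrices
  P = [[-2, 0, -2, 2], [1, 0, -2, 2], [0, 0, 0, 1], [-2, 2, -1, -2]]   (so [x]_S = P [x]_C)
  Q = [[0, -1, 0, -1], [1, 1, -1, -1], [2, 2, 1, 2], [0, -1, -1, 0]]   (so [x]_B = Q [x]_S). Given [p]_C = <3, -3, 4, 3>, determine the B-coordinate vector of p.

Apply P to get S-coordinates <-8, 1, 3, -22>, then Q to get B-coordinates.
The result is [p]_B = <21, 12, -55, -4>.

<21, 12, -55, -4>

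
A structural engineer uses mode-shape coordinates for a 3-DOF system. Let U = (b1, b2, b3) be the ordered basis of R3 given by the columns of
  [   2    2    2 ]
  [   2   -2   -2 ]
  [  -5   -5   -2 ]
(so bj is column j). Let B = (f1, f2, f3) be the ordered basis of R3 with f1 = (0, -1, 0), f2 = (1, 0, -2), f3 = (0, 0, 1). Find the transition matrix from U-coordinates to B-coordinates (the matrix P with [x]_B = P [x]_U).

[[-2, 2, 2], [2, 2, 2], [-1, -1, 2]]

Let M have columns bj and N have columns fj. Then for every x, N [x]_B = x = M [x]_U, so P = N^(-1) M.
Since det N = 1, N^(-1) has integer entries; multiplying gives P = [[-2, 2, 2], [2, 2, 2], [-1, -1, 2]].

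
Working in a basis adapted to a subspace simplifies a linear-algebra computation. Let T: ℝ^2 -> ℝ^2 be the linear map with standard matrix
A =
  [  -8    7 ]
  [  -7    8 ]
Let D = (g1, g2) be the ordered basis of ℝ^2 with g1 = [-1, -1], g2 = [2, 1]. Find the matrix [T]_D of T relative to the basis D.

The j-th column of [T]_D is [T(gj)]_D.
T(g1) = A g1 = [1, -1] = 3g1 + 2g2, so column 1 is [3, 2].
Repeating for g2 and assembling the columns gives [[3, 3], [2, -3]].

[[3, 3], [2, -3]]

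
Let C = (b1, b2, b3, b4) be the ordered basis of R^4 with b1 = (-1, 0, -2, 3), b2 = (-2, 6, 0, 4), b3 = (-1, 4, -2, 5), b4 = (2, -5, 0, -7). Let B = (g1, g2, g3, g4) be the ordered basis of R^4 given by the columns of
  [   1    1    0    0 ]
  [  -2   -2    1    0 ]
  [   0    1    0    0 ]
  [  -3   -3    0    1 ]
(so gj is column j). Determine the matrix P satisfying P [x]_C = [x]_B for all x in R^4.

Take x = bj: its C-coordinates are the j-th standard unit vector, so P e_j — column j of P — equals [bj]_B.
b1 = g1 - 2g2 - 2g3 + 0·g4, giving column 1 = (1, -2, -2, 0); repeating for each j gives P = [[1, -2, 1, 2], [-2, 0, -2, 0], [-2, 2, 2, -1], [0, -2, 2, -1]].

[[1, -2, 1, 2], [-2, 0, -2, 0], [-2, 2, 2, -1], [0, -2, 2, -1]]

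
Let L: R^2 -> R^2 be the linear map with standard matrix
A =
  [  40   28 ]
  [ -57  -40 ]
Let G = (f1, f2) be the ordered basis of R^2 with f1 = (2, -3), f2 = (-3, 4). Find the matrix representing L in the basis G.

The j-th column of [L]_G is [L(fj)]_G.
L(f1) = A f1 = (-4, 6) = -2f1 + 0·f2, so column 1 is (-2, 0).
Repeating for f2 and assembling the columns gives [[-2, -1], [0, 2]].

[[-2, -1], [0, 2]]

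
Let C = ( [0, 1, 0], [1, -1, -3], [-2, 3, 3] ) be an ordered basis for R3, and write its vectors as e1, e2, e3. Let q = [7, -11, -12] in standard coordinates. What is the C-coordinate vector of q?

We seek scalars with c_1 e1 + ... + c_3 e3 = q; equivalently solve M c = q where the columns of M are e1, ..., e3.
Row-reducing the augmented matrix [M | q] gives c = (-1, 1, -3).
Check: -e1 + e2 - 3e3 = [7, -11, -12].

[-1, 1, -3]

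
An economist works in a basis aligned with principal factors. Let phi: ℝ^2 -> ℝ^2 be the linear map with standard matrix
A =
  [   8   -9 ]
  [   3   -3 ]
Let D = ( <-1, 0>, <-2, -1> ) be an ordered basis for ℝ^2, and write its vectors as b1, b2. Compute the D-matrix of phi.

[[2, 1], [3, 3]]

With P the matrix whose columns are b1, b2, [phi]_D = P^(-1) A P.
Column by column: phi(b1) = A b1 = <-8, -3>; its D-coordinates <2, 3> give column 1.
Continuing for each basis vector yields [phi]_D = [[2, 1], [3, 3]].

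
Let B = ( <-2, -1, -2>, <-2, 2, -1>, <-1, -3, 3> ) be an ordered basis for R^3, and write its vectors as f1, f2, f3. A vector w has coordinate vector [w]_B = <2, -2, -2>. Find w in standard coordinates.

By definition w = 2f1 - 2f2 - 2f3.
Summing componentwise gives <2, 0, -8>.

<2, 0, -8>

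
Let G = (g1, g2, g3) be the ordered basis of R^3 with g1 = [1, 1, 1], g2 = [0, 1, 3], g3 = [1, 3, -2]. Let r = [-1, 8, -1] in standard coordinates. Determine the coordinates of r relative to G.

[-4, 3, 3]

[r]_G is the unique c with M c = r, where M has columns g1, ..., g3.
Solving this 3x3 system gives c = (-4, 3, 3).
Check: -4g1 + 3g2 + 3g3 = [-1, 8, -1].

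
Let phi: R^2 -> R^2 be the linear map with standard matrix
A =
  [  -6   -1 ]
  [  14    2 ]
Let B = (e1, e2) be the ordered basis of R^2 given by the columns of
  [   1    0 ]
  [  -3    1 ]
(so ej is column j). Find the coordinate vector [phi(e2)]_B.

Column 2 of [phi]_B is the B-coordinate vector of phi(e2).
In standard coordinates phi(e2) = A e2 = <-1, 2>.
Converting to B: <-1, 2> = -e1 - e2, so the coordinate vector is <-1, -1>.

<-1, -1>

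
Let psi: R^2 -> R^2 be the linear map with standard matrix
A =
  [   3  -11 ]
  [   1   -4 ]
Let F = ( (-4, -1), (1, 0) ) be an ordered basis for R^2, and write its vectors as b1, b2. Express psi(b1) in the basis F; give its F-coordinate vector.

(0, -1)

Column 1 of [psi]_F is the F-coordinate vector of psi(b1).
In standard coordinates psi(b1) = A b1 = (-1, 0).
Converting to F: (-1, 0) = 0·b1 - b2, so the coordinate vector is (0, -1).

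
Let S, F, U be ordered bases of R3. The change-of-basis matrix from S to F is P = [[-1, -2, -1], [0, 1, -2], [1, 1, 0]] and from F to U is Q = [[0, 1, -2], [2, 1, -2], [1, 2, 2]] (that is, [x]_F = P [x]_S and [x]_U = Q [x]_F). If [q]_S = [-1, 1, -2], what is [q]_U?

First [q]_F = P [q]_S = [1, 5, 0].
Then [q]_U = Q [q]_F = [5, 7, 11].

[5, 7, 11]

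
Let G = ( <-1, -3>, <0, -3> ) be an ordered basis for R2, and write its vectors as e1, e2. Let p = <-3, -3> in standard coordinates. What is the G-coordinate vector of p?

<3, -2>

[p]_G is the unique c with M c = p, where M has columns e1, e2.
System: -c_1 + 0c_2 = -3, -3c_1 - 3c_2 = -3; solving gives c_1 = 3, c_2 = -2.
Check: 3e1 - 2e2 = <-3, -3>.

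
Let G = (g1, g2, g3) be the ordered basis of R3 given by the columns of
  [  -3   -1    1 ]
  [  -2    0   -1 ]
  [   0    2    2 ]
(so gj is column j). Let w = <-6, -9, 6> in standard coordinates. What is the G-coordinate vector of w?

<3, 0, 3>

We seek scalars with c_1 g1 + ... + c_3 g3 = w; equivalently solve M c = w where the columns of M are g1, ..., g3.
Row-reducing the augmented matrix [M | w] gives c = (3, 0, 3).
Check: 3g1 + 0·g2 + 3g3 = <-6, -9, 6>.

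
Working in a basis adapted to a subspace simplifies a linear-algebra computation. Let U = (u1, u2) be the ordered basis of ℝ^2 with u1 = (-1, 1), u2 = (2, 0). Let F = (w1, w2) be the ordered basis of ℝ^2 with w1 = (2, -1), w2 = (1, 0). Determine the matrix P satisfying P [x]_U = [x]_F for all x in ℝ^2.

Column j of P is [uj]_F, since P maps U-coordinates to F-coordinates.
Expressing u1 in F: u1 = -w1 + w2, so column 1 of P is (-1, 1).
Doing the same for each uj gives P = [[-1, 0], [1, 2]].

[[-1, 0], [1, 2]]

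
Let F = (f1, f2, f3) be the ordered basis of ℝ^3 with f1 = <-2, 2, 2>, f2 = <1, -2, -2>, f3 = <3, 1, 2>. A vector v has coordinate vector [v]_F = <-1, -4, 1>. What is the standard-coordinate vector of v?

v = M [v]_F, where M has columns f1, ..., f3.
Carrying out the matrix-vector product, v = <1, 7, 8>.

<1, 7, 8>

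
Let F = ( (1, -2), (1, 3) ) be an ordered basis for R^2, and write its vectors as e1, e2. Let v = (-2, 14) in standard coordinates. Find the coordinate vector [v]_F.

Write v = c_1 e1 + c_2 e2 and solve for the c_i.
System: c_1 + c_2 = -2, -2c_1 + 3c_2 = 14; solving gives c_1 = -4, c_2 = 2.
Check: -4e1 + 2e2 = (-2, 14).

(-4, 2)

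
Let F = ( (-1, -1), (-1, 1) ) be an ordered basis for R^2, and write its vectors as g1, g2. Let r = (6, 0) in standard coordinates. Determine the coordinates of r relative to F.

(-3, -3)

We seek scalars with c_1 g1 + c_2 g2 = r; equivalently solve M c = r where the columns of M are g1, g2.
System: -c_1 - c_2 = 6, -c_1 + c_2 = 0; solving gives c_1 = -3, c_2 = -3.
Check: -3g1 - 3g2 = (6, 0).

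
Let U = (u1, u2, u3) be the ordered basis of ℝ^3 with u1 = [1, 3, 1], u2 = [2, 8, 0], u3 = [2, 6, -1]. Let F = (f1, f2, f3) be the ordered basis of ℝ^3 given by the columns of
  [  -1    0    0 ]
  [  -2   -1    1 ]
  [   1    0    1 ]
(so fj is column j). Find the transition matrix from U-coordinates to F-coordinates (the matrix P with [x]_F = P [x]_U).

Take x = uj: its U-coordinates are the j-th standard unit vector, so P e_j — column j of P — equals [uj]_F.
u1 = -f1 + f2 + 2f3, giving column 1 = [-1, 1, 2]; repeating for each j gives P = [[-1, -2, -2], [1, -2, -1], [2, 2, 1]].

[[-1, -2, -2], [1, -2, -1], [2, 2, 1]]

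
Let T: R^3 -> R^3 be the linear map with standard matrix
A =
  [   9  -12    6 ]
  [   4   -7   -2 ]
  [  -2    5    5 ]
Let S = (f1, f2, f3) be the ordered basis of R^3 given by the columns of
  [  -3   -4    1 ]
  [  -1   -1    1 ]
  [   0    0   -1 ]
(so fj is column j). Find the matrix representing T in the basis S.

[[2, 3, 1], [2, 3, 2], [-1, -3, 2]]

With P the matrix whose columns are f1, ..., f3, [T]_S = P^(-1) A P.
Column by column: T(f1) = A f1 = [-15, -5, 1]; its S-coordinates [2, 2, -1] give column 1.
Continuing for each basis vector yields [T]_S = [[2, 3, 1], [2, 3, 2], [-1, -3, 2]].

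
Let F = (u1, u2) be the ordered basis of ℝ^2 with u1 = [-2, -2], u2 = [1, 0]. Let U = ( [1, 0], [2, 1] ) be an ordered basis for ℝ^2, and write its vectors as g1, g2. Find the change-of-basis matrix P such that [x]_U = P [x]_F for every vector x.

Column j of P is [uj]_U, since P maps F-coordinates to U-coordinates.
Expressing u1 in U: u1 = 2g1 - 2g2, so column 1 of P is [2, -2].
Doing the same for each uj gives P = [[2, 1], [-2, 0]].

[[2, 1], [-2, 0]]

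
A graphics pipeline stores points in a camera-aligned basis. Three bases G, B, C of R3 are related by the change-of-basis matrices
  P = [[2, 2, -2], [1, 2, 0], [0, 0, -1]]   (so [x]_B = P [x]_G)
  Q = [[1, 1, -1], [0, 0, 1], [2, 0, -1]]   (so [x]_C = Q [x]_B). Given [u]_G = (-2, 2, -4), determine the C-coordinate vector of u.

(6, 4, 12)

Composing the changes, [u]_C = Q P [u]_G.
Q P = [[3, 4, -1], [0, 0, -1], [4, 4, -3]]; applying this to (-2, 2, -4) gives (6, 4, 12).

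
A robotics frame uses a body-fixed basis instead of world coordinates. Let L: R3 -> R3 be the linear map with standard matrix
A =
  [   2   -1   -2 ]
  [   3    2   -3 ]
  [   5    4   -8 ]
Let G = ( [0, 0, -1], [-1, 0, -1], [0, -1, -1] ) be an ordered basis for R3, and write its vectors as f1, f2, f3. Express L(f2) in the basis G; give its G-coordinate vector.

Compute L(f2) = A f2 = [0, 0, 3] in standard coordinates.
Then write this in G-coordinates: solve for y in y_1 f1 + ... + y_3 f3 = [0, 0, 3].
This gives y = [-3, 0, 0], which is column 2 of [L]_G.

[-3, 0, 0]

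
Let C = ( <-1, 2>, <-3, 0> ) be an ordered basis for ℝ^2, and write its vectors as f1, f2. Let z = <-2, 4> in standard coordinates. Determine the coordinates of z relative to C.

<2, 0>

[z]_C is the unique c with M c = z, where M has columns f1, f2.
System: -c_1 - 3c_2 = -2, 2c_1 + 0c_2 = 4; solving gives c_1 = 2, c_2 = 0.
Check: 2f1 + 0·f2 = <-2, 4>.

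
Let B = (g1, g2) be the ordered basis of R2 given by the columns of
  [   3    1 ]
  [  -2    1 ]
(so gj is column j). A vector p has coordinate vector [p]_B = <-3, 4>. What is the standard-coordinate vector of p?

<-5, 10>

p = M [p]_B, where M has columns g1, g2.
Carrying out the matrix-vector product, p = <-5, 10>.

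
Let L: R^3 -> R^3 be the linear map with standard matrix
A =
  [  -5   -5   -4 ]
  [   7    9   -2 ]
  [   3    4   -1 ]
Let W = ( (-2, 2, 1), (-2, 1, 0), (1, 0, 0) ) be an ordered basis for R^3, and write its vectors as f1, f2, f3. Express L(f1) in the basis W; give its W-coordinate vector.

(1, 0, -2)

Compute L(f1) = A f1 = (-4, 2, 1) in standard coordinates.
Then write this in W-coordinates: solve for y in y_1 f1 + ... + y_3 f3 = (-4, 2, 1).
This gives y = (1, 0, -2), which is column 1 of [L]_W.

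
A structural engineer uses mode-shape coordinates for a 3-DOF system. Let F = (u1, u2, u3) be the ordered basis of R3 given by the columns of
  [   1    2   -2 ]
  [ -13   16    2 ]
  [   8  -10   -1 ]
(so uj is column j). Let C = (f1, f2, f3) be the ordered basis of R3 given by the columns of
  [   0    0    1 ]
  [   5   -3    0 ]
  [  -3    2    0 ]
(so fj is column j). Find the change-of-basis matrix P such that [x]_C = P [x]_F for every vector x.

Take x = uj: its F-coordinates are the j-th standard unit vector, so P e_j — column j of P — equals [uj]_C.
u1 = -2f1 + f2 + f3, giving column 1 = (-2, 1, 1); repeating for each j gives P = [[-2, 2, 1], [1, -2, 1], [1, 2, -2]].

[[-2, 2, 1], [1, -2, 1], [1, 2, -2]]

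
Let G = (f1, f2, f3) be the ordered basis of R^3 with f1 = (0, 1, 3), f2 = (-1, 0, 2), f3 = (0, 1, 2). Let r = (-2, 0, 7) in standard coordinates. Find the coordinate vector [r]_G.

(3, 2, -3)

We seek scalars with c_1 f1 + ... + c_3 f3 = r; equivalently solve M c = r where the columns of M are f1, ..., f3.
Gaussian elimination on [M | r] yields c = (3, 2, -3).
Check: 3f1 + 2f2 - 3f3 = (-2, 0, 7).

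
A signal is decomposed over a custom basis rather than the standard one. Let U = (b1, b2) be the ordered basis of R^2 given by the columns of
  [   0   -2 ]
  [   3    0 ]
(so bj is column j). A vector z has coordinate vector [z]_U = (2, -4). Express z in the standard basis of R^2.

The coordinates say z = 2b1 - 4b2; adding the scaled basis vectors gives (8, 6).

(8, 6)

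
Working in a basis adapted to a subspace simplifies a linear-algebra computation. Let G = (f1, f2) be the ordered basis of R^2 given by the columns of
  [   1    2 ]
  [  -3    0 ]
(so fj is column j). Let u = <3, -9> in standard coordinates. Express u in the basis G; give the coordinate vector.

We seek scalars with c_1 f1 + c_2 f2 = u; equivalently solve M c = u where the columns of M are f1, f2.
System: c_1 + 2c_2 = 3, -3c_1 + 0c_2 = -9; solving gives c_1 = 3, c_2 = 0.
Check: 3f1 + 0·f2 = <3, -9>.

<3, 0>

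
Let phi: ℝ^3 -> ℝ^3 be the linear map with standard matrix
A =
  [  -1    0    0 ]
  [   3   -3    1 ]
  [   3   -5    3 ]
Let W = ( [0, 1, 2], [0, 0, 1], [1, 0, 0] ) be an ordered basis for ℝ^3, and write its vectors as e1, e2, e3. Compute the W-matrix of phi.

The j-th column of [phi]_W is [phi(ej)]_W.
phi(e1) = A e1 = [0, -1, 1] = -e1 + 3e2 + 0·e3, so column 1 is [-1, 3, 0].
Repeating for e2, e3 and assembling the columns gives [[-1, 1, 3], [3, 1, -3], [0, 0, -1]].

[[-1, 1, 3], [3, 1, -3], [0, 0, -1]]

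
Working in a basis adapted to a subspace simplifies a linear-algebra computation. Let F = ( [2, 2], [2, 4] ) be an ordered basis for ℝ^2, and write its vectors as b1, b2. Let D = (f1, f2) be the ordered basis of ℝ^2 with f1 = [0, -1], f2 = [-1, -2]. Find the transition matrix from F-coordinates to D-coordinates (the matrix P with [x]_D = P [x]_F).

Column j of P is [bj]_D, since P maps F-coordinates to D-coordinates.
Expressing b1 in D: b1 = 2f1 - 2f2, so column 1 of P is [2, -2].
Doing the same for each bj gives P = [[2, 0], [-2, -2]].

[[2, 0], [-2, -2]]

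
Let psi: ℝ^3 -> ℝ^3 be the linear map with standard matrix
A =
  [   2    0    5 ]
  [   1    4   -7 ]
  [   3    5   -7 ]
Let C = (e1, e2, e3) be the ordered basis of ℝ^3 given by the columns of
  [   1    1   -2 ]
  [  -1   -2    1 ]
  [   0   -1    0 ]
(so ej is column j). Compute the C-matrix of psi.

With P the matrix whose columns are e1, ..., e3, [psi]_C = P^(-1) A P.
Column by column: psi(e1) = A e1 = <2, -3, -2>; its C-coordinates <-2, 2, -1> give column 1.
Continuing for each basis vector yields [psi]_C = [[-2, 3, -3], [2, 0, 1], [-1, 3, 1]].

[[-2, 3, -3], [2, 0, 1], [-1, 3, 1]]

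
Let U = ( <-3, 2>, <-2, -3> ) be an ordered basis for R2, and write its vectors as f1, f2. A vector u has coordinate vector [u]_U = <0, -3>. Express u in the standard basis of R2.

<6, 9>

The coordinates say u = 0·f1 - 3f2; adding the scaled basis vectors gives <6, 9>.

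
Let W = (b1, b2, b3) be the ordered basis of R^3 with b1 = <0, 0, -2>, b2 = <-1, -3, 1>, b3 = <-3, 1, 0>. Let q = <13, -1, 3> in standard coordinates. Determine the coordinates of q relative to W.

Write q = c_1 b1 + ... + c_3 b3 and solve for the c_i.
Solving this 3x3 system gives c = (-2, -1, -4).
Check: -2b1 - b2 - 4b3 = <13, -1, 3>.

<-2, -1, -4>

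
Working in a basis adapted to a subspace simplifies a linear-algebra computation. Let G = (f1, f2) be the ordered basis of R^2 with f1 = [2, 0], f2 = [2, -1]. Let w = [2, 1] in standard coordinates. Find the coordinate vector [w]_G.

Write w = c_1 f1 + c_2 f2 and solve for the c_i.
System: 2c_1 + 2c_2 = 2, 0c_1 - c_2 = 1; solving gives c_1 = 2, c_2 = -1.
Check: 2f1 - f2 = [2, 1].

[2, -1]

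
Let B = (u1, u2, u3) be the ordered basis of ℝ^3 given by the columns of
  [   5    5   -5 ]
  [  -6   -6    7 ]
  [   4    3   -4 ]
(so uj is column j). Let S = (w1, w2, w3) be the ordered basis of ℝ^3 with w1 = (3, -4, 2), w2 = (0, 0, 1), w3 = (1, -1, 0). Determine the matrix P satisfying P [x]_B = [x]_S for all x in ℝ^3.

[[1, 1, -2], [2, 1, 0], [2, 2, 1]]

Column j of P is [uj]_S, since P maps B-coordinates to S-coordinates.
Expressing u1 in S: u1 = w1 + 2w2 + 2w3, so column 1 of P is (1, 2, 2).
Doing the same for each uj gives P = [[1, 1, -2], [2, 1, 0], [2, 2, 1]].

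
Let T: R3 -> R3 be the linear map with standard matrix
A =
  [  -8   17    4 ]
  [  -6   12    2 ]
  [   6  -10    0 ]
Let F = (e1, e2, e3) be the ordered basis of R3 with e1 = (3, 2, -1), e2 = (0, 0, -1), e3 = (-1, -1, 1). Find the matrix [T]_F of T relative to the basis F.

[[2, -2, -1], [0, 0, -1], [0, -2, 2]]

Let P have columns e1, ..., e3. Then [T]_F = P^(-1) A P.
Here det P = -1, so P^(-1) is integer; computing A P first and then P^(-1)(A P) gives [[2, -2, -1], [0, 0, -1], [0, -2, 2]].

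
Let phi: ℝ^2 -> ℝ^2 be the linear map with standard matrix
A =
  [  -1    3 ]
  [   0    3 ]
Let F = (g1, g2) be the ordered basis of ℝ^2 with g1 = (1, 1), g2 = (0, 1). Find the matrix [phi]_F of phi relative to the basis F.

[[2, 3], [1, 0]]

Let P have columns g1, g2. Then [phi]_F = P^(-1) A P.
Here det P = 1, so P^(-1) is integer; computing A P first and then P^(-1)(A P) gives [[2, 3], [1, 0]].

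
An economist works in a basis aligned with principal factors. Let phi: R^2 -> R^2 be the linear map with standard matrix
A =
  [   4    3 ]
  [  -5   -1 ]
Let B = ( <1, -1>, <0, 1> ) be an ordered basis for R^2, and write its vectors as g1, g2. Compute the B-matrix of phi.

[[1, 3], [-3, 2]]

Let P have columns g1, g2. Then [phi]_B = P^(-1) A P.
Here det P = 1, so P^(-1) is integer; computing A P first and then P^(-1)(A P) gives [[1, 3], [-3, 2]].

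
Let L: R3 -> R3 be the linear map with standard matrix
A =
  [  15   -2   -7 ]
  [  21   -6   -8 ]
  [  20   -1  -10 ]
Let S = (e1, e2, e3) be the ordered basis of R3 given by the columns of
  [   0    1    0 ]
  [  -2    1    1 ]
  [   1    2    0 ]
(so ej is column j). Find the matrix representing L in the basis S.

[[-2, 1, 3], [-3, -1, -2], [3, 2, 2]]

Let P have columns e1, ..., e3. Then [L]_S = P^(-1) A P.
Here det P = 1, so P^(-1) is integer; computing A P first and then P^(-1)(A P) gives [[-2, 1, 3], [-3, -1, -2], [3, 2, 2]].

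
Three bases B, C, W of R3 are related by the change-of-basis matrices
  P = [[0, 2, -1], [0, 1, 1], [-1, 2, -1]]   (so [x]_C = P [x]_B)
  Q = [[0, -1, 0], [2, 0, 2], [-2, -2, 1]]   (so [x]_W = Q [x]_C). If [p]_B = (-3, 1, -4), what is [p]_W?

(3, 30, 3)

Composing the changes, [p]_W = Q P [p]_B.
Q P = [[0, -1, -1], [-2, 8, -4], [-1, -4, -1]]; applying this to (-3, 1, -4) gives (3, 30, 3).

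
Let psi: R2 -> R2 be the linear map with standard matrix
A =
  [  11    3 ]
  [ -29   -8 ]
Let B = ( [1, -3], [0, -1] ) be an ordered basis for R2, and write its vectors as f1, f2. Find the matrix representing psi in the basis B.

The j-th column of [psi]_B is [psi(fj)]_B.
psi(f1) = A f1 = [2, -5] = 2f1 - f2, so column 1 is [2, -1].
Repeating for f2 and assembling the columns gives [[2, -3], [-1, 1]].

[[2, -3], [-1, 1]]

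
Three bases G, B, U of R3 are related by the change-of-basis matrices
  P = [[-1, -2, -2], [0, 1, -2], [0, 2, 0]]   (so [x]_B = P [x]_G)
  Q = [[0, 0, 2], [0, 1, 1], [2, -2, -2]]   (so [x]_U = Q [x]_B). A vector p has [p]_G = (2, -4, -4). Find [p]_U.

Apply P to get B-coordinates (14, 4, -8), then Q to get U-coordinates.
The result is [p]_U = (-16, -4, 36).

(-16, -4, 36)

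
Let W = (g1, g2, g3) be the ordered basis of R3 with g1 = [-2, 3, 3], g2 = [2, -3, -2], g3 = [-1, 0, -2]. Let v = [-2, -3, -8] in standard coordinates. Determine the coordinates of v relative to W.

Write v = c_1 g1 + ... + c_3 g3 and solve for the c_i.
Row-reducing the augmented matrix [M | v] gives c = (2, 3, 4).
Check: 2g1 + 3g2 + 4g3 = [-2, -3, -8].

[2, 3, 4]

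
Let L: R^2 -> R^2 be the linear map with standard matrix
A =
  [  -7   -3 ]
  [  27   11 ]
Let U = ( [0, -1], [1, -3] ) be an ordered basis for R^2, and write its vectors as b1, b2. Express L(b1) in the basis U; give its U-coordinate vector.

Column 1 of [L]_U is the U-coordinate vector of L(b1).
In standard coordinates L(b1) = A b1 = [3, -11].
Converting to U: [3, -11] = 2b1 + 3b2, so the coordinate vector is [2, 3].

[2, 3]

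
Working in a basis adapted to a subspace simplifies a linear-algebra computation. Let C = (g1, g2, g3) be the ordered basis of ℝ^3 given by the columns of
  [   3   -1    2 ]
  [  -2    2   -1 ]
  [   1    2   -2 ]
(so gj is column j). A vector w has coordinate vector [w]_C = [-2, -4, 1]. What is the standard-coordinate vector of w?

w = M [w]_C, where M has columns g1, ..., g3.
Carrying out the matrix-vector product, w = [0, -5, -12].

[0, -5, -12]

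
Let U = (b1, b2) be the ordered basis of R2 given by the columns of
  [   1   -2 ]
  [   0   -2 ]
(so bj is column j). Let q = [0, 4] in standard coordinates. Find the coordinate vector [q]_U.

[-4, -2]

Write q = c_1 b1 + c_2 b2 and solve for the c_i.
System: c_1 - 2c_2 = 0, 0c_1 - 2c_2 = 4; solving gives c_1 = -4, c_2 = -2.
Check: -4b1 - 2b2 = [0, 4].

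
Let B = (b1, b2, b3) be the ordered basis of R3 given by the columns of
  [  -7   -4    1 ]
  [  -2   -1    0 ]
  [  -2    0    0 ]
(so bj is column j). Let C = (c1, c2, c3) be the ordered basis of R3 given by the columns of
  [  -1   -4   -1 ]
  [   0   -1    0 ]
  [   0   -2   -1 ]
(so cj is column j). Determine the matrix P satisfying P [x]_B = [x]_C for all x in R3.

Let M have columns bj and N have columns cj. Then for every x, N [x]_C = x = M [x]_B, so P = N^(-1) M.
Since det N = -1, N^(-1) has integer entries; multiplying gives P = [[1, 2, -1], [2, 1, 0], [-2, -2, 0]].

[[1, 2, -1], [2, 1, 0], [-2, -2, 0]]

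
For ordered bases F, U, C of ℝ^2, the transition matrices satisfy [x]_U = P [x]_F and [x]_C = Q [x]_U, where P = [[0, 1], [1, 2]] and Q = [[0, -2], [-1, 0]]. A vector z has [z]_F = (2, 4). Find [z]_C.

(-20, -4)

Composing the changes, [z]_C = Q P [z]_F.
Q P = [[-2, -4], [0, -1]]; applying this to (2, 4) gives (-20, -4).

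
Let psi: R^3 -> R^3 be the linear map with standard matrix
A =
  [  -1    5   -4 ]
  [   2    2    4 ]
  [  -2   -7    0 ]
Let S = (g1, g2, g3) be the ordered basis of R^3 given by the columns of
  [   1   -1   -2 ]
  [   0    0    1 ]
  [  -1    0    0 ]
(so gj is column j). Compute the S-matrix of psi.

[[2, -2, 3], [3, 1, 0], [-2, -2, -2]]

With P the matrix whose columns are g1, ..., g3, [psi]_S = P^(-1) A P.
Column by column: psi(g1) = A g1 = [3, -2, -2]; its S-coordinates [2, 3, -2] give column 1.
Continuing for each basis vector yields [psi]_S = [[2, -2, 3], [3, 1, 0], [-2, -2, -2]].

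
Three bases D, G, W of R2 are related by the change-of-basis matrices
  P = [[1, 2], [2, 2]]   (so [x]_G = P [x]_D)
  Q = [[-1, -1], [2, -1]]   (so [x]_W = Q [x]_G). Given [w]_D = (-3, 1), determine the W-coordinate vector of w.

Composing the changes, [w]_W = Q P [w]_D.
Q P = [[-3, -4], [0, 2]]; applying this to (-3, 1) gives (5, 2).

(5, 2)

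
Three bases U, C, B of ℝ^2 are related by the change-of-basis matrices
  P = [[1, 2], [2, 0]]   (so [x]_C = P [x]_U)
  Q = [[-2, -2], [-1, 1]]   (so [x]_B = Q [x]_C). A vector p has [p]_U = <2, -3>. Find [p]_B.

Composing the changes, [p]_B = Q P [p]_U.
Q P = [[-6, -4], [1, -2]]; applying this to <2, -3> gives <0, 8>.

<0, 8>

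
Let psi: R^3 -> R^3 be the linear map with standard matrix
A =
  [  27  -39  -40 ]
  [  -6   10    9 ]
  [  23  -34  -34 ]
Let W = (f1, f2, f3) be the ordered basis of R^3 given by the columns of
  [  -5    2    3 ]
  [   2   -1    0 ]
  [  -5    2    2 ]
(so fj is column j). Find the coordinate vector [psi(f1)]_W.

[3, 1, 0]

Compute psi(f1) = A f1 = [-13, 5, -13] in standard coordinates.
Then write this in W-coordinates: solve for y in y_1 f1 + ... + y_3 f3 = [-13, 5, -13].
This gives y = [3, 1, 0], which is column 1 of [psi]_W.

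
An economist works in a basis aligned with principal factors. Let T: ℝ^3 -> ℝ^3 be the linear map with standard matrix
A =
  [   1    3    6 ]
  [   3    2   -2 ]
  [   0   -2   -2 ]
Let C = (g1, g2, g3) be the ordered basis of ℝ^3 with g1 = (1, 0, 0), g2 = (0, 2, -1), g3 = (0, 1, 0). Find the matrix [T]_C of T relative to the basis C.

[[1, 0, 3], [0, 2, 2], [3, 2, -2]]

The j-th column of [T]_C is [T(gj)]_C.
T(g1) = A g1 = (1, 3, 0) = g1 + 0·g2 + 3g3, so column 1 is (1, 0, 3).
Repeating for g2, g3 and assembling the columns gives [[1, 0, 3], [0, 2, 2], [3, 2, -2]].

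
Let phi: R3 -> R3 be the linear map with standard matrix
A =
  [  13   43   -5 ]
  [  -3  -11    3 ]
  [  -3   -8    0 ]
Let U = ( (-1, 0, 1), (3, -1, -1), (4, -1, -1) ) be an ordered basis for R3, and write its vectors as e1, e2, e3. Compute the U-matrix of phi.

With P the matrix whose columns are e1, ..., e3, [phi]_U = P^(-1) A P.
Column by column: phi(e1) = A e1 = (-18, 6, 3); its U-coordinates (-3, -3, -3) give column 1.
Continuing for each basis vector yields [phi]_U = [[-3, 0, 0], [-3, 3, 2], [-3, -2, 2]].

[[-3, 0, 0], [-3, 3, 2], [-3, -2, 2]]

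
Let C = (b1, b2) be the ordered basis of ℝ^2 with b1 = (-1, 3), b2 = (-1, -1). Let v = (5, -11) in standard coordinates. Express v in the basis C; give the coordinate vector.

(-4, -1)

[v]_C is the unique c with M c = v, where M has columns b1, b2.
System: -c_1 - c_2 = 5, 3c_1 - c_2 = -11; solving gives c_1 = -4, c_2 = -1.
Check: -4b1 - b2 = (5, -11).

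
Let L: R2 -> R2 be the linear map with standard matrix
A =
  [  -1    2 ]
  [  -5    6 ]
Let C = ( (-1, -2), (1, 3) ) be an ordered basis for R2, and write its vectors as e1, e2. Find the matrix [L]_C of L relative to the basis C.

Let P have columns e1, e2. Then [L]_C = P^(-1) A P.
Here det P = -1, so P^(-1) is integer; computing A P first and then P^(-1)(A P) gives [[2, -2], [-1, 3]].

[[2, -2], [-1, 3]]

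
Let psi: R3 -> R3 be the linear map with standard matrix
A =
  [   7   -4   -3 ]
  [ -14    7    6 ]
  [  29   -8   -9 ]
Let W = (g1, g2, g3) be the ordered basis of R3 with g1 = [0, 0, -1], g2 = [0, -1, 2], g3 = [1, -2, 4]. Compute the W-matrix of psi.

The j-th column of [psi]_W is [psi(gj)]_W.
psi(g1) = A g1 = [3, -6, 9] = 3g1 + 0·g2 + 3g3, so column 1 is [3, 0, 3].
Repeating for g2, g3 and assembling the columns gives [[3, 0, -1], [0, -1, -2], [3, -2, 3]].

[[3, 0, -1], [0, -1, -2], [3, -2, 3]]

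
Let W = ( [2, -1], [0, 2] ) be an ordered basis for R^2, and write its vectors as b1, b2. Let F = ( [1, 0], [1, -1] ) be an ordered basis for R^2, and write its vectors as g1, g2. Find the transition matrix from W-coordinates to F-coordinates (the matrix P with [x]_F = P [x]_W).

Column j of P is [bj]_F, since P maps W-coordinates to F-coordinates.
Expressing b1 in F: b1 = g1 + g2, so column 1 of P is [1, 1].
Doing the same for each bj gives P = [[1, 2], [1, -2]].

[[1, 2], [1, -2]]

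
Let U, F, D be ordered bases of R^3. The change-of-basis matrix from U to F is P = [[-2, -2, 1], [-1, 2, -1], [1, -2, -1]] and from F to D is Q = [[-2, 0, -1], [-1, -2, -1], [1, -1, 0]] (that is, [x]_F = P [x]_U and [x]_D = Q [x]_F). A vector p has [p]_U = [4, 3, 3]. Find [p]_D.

First [p]_F = P [p]_U = [-11, -1, -5].
Then [p]_D = Q [p]_F = [27, 18, -10].

[27, 18, -10]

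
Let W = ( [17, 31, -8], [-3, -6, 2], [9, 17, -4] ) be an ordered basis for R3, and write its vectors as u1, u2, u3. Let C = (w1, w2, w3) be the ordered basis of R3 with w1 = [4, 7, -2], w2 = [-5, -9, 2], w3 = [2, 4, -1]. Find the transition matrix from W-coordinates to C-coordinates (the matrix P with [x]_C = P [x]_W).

Column j of P is [uj]_C, since P maps W-coordinates to C-coordinates.
Expressing u1 in C: u1 = 2w1 - w2 + 2w3, so column 1 of P is [2, -1, 2].
Doing the same for each uj gives P = [[2, -1, 0], [-1, -1, -1], [2, -2, 2]].

[[2, -1, 0], [-1, -1, -1], [2, -2, 2]]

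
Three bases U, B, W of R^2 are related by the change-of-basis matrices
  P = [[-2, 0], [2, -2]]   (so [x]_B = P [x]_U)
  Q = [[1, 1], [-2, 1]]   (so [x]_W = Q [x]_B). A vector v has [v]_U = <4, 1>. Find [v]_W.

<-2, 22>

Composing the changes, [v]_W = Q P [v]_U.
Q P = [[0, -2], [6, -2]]; applying this to <4, 1> gives <-2, 22>.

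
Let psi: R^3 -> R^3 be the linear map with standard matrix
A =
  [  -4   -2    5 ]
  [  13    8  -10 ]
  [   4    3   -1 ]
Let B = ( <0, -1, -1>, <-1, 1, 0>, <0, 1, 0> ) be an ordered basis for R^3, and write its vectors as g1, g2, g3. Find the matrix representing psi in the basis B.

Let P have columns g1, ..., g3. Then [psi]_B = P^(-1) A P.
Here det P = 1, so P^(-1) is integer; computing A P first and then P^(-1)(A P) gives [[2, 1, -3], [3, -2, 2], [1, -2, 3]].

[[2, 1, -3], [3, -2, 2], [1, -2, 3]]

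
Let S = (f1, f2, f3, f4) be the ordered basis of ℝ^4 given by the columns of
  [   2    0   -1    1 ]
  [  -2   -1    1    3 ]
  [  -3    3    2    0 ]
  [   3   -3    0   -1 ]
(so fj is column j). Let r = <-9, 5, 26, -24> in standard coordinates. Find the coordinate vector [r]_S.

[r]_S is the unique c with M c = r, where M has columns f1, ..., f4.
Row-reducing the augmented matrix [M | r] gives c = (-4, 4, 1, 0).
Check: -4f1 + 4f2 + f3 + 0·f4 = <-9, 5, 26, -24>.

<-4, 4, 1, 0>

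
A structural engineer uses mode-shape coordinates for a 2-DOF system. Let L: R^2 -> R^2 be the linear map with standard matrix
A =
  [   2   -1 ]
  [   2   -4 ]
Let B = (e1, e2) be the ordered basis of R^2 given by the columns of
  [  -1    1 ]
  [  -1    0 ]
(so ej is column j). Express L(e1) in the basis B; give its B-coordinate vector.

Column 1 of [L]_B is the B-coordinate vector of L(e1).
In standard coordinates L(e1) = A e1 = <-1, 2>.
Converting to B: <-1, 2> = -2e1 - 3e2, so the coordinate vector is <-2, -3>.

<-2, -3>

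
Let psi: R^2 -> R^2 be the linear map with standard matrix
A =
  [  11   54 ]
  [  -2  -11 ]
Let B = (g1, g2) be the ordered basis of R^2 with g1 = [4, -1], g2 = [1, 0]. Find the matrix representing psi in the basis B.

[[-3, 2], [2, 3]]

The j-th column of [psi]_B is [psi(gj)]_B.
psi(g1) = A g1 = [-10, 3] = -3g1 + 2g2, so column 1 is [-3, 2].
Repeating for g2 and assembling the columns gives [[-3, 2], [2, 3]].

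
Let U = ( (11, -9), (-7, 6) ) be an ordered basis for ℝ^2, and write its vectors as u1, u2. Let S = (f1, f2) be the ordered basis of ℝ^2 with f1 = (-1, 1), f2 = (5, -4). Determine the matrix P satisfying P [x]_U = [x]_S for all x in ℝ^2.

[[-1, 2], [2, -1]]

Take x = uj: its U-coordinates are the j-th standard unit vector, so P e_j — column j of P — equals [uj]_S.
u1 = -f1 + 2f2, giving column 1 = (-1, 2); repeating for each j gives P = [[-1, 2], [2, -1]].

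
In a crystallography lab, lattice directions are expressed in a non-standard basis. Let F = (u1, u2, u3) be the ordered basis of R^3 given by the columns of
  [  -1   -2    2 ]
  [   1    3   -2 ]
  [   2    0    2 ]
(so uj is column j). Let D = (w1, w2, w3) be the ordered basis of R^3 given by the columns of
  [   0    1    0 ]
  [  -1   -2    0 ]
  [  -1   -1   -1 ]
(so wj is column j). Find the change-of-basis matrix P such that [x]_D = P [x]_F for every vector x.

Let M have columns uj and N have columns wj. Then for every x, N [x]_D = x = M [x]_F, so P = N^(-1) M.
Since det N = -1, N^(-1) has integer entries; multiplying gives P = [[1, 1, -2], [-1, -2, 2], [-2, 1, -2]].

[[1, 1, -2], [-1, -2, 2], [-2, 1, -2]]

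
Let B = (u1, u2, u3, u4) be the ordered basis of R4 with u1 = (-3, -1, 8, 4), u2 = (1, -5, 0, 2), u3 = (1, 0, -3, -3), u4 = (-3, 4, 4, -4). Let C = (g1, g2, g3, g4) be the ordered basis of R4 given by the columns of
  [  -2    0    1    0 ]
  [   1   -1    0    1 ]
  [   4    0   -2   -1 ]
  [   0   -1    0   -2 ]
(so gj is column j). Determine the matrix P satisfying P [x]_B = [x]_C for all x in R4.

Let M have columns uj and N have columns gj. Then for every x, N [x]_C = x = M [x]_B, so P = N^(-1) M.
Since det N = -1, N^(-1) has integer entries; multiplying gives P = [[1, -1, 0, 2], [0, 2, 1, 0], [-1, -1, 1, 1], [-2, -2, 1, 2]].

[[1, -1, 0, 2], [0, 2, 1, 0], [-1, -1, 1, 1], [-2, -2, 1, 2]]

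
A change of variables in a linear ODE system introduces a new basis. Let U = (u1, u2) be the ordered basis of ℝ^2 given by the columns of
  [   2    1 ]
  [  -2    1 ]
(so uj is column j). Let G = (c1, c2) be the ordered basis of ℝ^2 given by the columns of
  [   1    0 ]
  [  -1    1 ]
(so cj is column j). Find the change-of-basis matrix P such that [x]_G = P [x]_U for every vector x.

Let M have columns uj and N have columns cj. Then for every x, N [x]_G = x = M [x]_U, so P = N^(-1) M.
Since det N = 1, N^(-1) has integer entries; multiplying gives P = [[2, 1], [0, 2]].

[[2, 1], [0, 2]]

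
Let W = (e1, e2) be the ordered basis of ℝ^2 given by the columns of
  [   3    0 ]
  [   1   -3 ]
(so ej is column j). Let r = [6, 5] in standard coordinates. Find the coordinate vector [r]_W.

[2, -1]

[r]_W is the unique c with M c = r, where M has columns e1, e2.
System: 3c_1 + 0c_2 = 6, c_1 - 3c_2 = 5; solving gives c_1 = 2, c_2 = -1.
Check: 2e1 - e2 = [6, 5].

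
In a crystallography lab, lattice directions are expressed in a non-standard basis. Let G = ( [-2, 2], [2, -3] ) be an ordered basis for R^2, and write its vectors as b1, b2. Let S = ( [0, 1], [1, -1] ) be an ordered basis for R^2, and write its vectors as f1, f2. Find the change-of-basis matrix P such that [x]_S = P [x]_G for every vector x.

Let M have columns bj and N have columns fj. Then for every x, N [x]_S = x = M [x]_G, so P = N^(-1) M.
Since det N = -1, N^(-1) has integer entries; multiplying gives P = [[0, -1], [-2, 2]].

[[0, -1], [-2, 2]]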